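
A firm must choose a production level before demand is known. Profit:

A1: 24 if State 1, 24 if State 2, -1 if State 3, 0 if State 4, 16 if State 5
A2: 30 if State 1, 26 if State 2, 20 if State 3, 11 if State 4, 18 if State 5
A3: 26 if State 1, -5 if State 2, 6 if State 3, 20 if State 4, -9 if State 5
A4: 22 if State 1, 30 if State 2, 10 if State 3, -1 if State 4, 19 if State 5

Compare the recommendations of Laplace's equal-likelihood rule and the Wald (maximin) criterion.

Row averages: A1=12.6, A2=21, A3=7.6, A4=16
Highest average = 21 → A2.
Row minima: A1=-1, A2=11, A3=-9, A4=-1
Best worst-case = 11 → A2.

laplace → A2; maximin → A2 (agree)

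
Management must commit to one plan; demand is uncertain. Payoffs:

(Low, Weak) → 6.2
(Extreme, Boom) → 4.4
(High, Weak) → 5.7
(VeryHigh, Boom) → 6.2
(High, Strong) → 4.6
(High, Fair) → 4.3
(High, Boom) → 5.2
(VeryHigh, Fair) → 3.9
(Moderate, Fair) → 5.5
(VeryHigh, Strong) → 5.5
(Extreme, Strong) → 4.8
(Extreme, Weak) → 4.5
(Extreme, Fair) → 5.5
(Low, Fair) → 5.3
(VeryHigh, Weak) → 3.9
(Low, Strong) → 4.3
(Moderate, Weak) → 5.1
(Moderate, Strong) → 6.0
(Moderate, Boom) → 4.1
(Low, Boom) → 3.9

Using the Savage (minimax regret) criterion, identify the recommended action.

Column bests: Weak=6.2, Fair=5.5, Strong=6.0, Boom=6.2.
Low regrets: 0.0, 0.2, 1.7, 2.3 → max 2.3
Moderate regrets: 1.1, 0.0, 0.0, 2.1 → max 2.1
High regrets: 0.5, 1.2, 1.4, 1.0 → max 1.4
VeryHigh regrets: 2.3, 1.6, 0.5, 0.0 → max 2.3
Extreme regrets: 1.7, 0.0, 1.2, 1.8 → max 1.8
Smallest max regret = 1.4 → High.

High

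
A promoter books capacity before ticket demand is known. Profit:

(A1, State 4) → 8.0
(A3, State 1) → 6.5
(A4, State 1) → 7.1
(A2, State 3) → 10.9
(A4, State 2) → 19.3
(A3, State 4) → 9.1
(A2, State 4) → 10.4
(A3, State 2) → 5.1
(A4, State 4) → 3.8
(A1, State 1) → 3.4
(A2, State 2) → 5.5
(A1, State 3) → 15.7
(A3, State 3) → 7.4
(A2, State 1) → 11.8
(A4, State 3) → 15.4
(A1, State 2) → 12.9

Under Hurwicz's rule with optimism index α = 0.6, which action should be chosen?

A1: 0.6·15.7 + 0.4·3.4 = 10.78
A2: 0.6·11.8 + 0.4·5.5 = 9.28
A3: 0.6·9.1 + 0.4·5.1 = 7.5
A4: 0.6·19.3 + 0.4·3.8 = 13.1
Highest Hurwicz score = 13.1 → A4.

A4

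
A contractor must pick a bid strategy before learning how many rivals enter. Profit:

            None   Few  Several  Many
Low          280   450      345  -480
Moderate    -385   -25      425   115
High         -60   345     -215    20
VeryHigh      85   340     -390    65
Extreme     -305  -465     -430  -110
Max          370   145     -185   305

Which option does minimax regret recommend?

Column bests: None=370, Few=450, Several=425, Many=305.
Low regrets: 90, 0, 80, 785 → max 785
Moderate regrets: 755, 475, 0, 190 → max 755
High regrets: 430, 105, 640, 285 → max 640
VeryHigh regrets: 285, 110, 815, 240 → max 815
Extreme regrets: 675, 915, 855, 415 → max 915
Max regrets: 0, 305, 610, 0 → max 610
Smallest max regret = 610 → Max.

Max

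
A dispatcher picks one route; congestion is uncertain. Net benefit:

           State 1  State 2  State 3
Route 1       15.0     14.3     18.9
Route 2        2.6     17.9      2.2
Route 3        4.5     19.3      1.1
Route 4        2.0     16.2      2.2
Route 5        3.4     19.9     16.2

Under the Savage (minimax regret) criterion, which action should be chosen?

Column bests: State 1=15.0, State 2=19.9, State 3=18.9.
Route 1 regrets: 0.0, 5.6, 0.0 → max 5.6
Route 2 regrets: 12.4, 2.0, 16.7 → max 16.7
Route 3 regrets: 10.5, 0.6, 17.8 → max 17.8
Route 4 regrets: 13.0, 3.7, 16.7 → max 16.7
Route 5 regrets: 11.6, 0.0, 2.7 → max 11.6
Smallest max regret = 5.6 → Route 1.

Route 1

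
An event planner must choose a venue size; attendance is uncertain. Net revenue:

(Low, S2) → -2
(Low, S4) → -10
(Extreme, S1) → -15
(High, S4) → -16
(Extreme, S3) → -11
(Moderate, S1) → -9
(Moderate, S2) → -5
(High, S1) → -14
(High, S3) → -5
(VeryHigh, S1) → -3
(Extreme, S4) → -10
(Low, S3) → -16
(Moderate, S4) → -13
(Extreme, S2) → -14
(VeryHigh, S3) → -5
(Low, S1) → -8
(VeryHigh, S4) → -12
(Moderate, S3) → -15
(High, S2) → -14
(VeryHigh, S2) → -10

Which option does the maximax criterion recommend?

Row maxima: Low=-2, Moderate=-5, High=-5, VeryHigh=-3, Extreme=-10
Best best-case = -2 → Low.

Low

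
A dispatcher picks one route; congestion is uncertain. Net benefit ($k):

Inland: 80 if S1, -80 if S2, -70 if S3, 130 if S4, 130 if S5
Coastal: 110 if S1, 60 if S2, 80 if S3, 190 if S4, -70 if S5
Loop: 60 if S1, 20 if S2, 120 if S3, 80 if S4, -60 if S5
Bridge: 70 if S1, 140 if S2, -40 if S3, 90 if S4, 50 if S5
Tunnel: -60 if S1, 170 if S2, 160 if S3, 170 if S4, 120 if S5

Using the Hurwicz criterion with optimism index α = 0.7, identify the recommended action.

Inland: 0.7·130 + 0.3·(-80) = 67
Coastal: 0.7·190 + 0.3·(-70) = 112
Loop: 0.7·120 + 0.3·(-60) = 66
Bridge: 0.7·140 + 0.3·(-40) = 86
Tunnel: 0.7·170 + 0.3·(-60) = 101
Highest Hurwicz score = 112 → Coastal.

Coastal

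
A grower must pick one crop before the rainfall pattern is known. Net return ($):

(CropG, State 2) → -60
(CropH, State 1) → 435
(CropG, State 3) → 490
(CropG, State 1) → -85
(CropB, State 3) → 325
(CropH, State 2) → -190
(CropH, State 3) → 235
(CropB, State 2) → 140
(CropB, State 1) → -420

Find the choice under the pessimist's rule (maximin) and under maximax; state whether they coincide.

Row minima: CropG=-85, CropH=-190, CropB=-420
Best worst-case = -85 → CropG.
Row maxima: CropG=490, CropH=435, CropB=325
Best best-case = 490 → CropG.

maximin → CropG; maximax → CropG (agree)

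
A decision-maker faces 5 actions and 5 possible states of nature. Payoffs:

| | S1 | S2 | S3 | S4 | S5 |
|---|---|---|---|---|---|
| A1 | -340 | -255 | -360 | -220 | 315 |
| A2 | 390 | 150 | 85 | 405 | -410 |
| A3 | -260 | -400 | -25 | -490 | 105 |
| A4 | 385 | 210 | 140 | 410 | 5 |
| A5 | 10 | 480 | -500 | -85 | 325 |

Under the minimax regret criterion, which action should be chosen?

Column bests: S1=390, S2=480, S3=140, S4=410, S5=325.
A1 regrets: 730, 735, 500, 630, 10 → max 735
A2 regrets: 0, 330, 55, 5, 735 → max 735
A3 regrets: 650, 880, 165, 900, 220 → max 900
A4 regrets: 5, 270, 0, 0, 320 → max 320
A5 regrets: 380, 0, 640, 495, 0 → max 640
Smallest max regret = 320 → A4.

A4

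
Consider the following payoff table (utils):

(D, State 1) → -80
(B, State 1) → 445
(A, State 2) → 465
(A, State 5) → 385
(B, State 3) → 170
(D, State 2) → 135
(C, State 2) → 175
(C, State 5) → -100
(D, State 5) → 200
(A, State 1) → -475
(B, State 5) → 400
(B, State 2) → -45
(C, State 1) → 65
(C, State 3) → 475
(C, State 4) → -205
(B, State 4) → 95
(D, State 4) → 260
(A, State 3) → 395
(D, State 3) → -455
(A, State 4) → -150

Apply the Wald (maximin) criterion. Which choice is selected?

Row minima: A=-475, B=-45, C=-205, D=-455
Best worst-case = -45 → B.

B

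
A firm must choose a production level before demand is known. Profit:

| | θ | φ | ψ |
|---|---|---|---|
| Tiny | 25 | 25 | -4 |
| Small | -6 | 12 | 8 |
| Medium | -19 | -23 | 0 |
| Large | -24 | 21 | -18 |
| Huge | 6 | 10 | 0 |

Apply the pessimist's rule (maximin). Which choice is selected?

Row minima: Tiny=-4, Small=-6, Medium=-23, Large=-24, Huge=0
Best worst-case = 0 → Huge.

Huge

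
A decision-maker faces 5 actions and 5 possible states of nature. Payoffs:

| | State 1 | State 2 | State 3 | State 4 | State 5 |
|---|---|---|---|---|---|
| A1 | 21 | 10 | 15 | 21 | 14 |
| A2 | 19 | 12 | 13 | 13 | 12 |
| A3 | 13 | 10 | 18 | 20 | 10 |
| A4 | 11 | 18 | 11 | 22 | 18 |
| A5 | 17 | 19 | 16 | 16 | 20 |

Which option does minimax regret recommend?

Column bests: State 1=21, State 2=19, State 3=18, State 4=22, State 5=20.
A1 regrets: 0, 9, 3, 1, 6 → max 9
A2 regrets: 2, 7, 5, 9, 8 → max 9
A3 regrets: 8, 9, 0, 2, 10 → max 10
A4 regrets: 10, 1, 7, 0, 2 → max 10
A5 regrets: 4, 0, 2, 6, 0 → max 6
Smallest max regret = 6 → A5.

A5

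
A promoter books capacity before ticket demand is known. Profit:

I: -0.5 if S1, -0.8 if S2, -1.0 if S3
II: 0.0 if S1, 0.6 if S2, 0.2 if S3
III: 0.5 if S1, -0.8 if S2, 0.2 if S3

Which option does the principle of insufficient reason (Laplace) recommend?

Row averages: I=-23/30, II=4/15, III=-1/30
Highest average = 4/15 → II.

II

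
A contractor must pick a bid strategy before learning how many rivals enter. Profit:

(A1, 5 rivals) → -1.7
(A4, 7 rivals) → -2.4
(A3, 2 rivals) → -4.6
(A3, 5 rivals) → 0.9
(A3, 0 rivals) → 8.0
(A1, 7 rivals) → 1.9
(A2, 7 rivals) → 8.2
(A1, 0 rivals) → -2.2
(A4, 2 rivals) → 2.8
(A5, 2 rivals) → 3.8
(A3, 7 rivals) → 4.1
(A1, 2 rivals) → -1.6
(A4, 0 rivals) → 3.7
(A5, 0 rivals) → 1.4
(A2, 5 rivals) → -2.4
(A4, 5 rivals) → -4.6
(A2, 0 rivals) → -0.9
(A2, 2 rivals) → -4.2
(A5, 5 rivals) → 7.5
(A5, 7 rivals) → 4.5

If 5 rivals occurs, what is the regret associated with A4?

Best payoff under 5 rivals is 7.5.
Regret = 7.5 − (-4.6) = 12.1.

12.1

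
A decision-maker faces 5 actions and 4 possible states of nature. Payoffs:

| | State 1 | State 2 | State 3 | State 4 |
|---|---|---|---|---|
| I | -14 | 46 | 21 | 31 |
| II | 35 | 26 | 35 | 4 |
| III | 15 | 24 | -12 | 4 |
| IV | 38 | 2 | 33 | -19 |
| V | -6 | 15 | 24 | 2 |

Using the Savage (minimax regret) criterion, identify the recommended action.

Column bests: State 1=38, State 2=46, State 3=35, State 4=31.
I regrets: 52, 0, 14, 0 → max 52
II regrets: 3, 20, 0, 27 → max 27
III regrets: 23, 22, 47, 27 → max 47
IV regrets: 0, 44, 2, 50 → max 50
V regrets: 44, 31, 11, 29 → max 44
Smallest max regret = 27 → II.

II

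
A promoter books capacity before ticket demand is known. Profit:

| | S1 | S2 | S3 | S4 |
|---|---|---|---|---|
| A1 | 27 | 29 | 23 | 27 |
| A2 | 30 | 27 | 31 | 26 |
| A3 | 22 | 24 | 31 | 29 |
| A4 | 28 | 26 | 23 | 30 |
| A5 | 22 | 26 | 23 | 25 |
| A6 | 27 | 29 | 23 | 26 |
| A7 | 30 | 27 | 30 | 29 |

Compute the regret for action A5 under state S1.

8

Best payoff under S1 is 30.
Regret = 30 − 22 = 8.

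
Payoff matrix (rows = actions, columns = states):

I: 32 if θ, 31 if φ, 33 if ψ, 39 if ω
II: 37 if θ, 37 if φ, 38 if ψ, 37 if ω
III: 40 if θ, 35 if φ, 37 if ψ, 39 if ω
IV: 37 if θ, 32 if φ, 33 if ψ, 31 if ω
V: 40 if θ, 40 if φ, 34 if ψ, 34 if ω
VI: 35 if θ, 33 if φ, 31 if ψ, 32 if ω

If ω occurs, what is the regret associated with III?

Best payoff under ω is 39.
Regret = 39 − 39 = 0.

0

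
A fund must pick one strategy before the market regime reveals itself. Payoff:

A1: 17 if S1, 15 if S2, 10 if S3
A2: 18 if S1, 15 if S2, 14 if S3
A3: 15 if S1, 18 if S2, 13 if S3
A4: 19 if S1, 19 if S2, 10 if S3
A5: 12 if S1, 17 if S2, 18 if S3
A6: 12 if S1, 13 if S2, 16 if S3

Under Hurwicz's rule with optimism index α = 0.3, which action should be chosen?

A2

A1: 0.3·17 + 0.7·10 = 12.1
A2: 0.3·18 + 0.7·14 = 15.2
A3: 0.3·18 + 0.7·13 = 14.5
A4: 0.3·19 + 0.7·10 = 12.7
A5: 0.3·18 + 0.7·12 = 13.8
A6: 0.3·16 + 0.7·12 = 13.2
Highest Hurwicz score = 15.2 → A2.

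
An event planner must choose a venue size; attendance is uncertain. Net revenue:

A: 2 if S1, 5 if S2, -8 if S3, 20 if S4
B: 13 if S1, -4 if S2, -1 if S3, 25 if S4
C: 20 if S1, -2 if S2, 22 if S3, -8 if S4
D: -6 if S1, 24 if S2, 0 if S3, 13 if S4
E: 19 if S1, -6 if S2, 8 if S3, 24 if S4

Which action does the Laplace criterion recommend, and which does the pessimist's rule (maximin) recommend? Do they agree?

laplace → E; maximin → B (disagree)

Row averages: A=4.75, B=8.25, C=8, D=7.75, E=11.25
Highest average = 11.25 → E.
Row minima: A=-8, B=-4, C=-8, D=-6, E=-6
Best worst-case = -4 → B.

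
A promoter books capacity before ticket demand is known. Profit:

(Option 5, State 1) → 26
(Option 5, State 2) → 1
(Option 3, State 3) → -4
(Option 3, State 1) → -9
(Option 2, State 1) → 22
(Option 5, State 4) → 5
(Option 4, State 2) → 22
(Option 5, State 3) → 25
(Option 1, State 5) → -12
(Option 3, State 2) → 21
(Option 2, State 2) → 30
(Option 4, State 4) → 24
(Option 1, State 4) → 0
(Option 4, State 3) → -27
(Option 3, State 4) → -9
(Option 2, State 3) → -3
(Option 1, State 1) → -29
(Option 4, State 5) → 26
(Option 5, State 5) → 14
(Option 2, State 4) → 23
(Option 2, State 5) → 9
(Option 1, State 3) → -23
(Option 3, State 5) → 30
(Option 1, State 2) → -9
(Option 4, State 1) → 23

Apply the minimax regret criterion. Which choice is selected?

Option 2

Column bests: State 1=26, State 2=30, State 3=25, State 4=24, State 5=30.
Option 1 regrets: 55, 39, 48, 24, 42 → max 55
Option 2 regrets: 4, 0, 28, 1, 21 → max 28
Option 3 regrets: 35, 9, 29, 33, 0 → max 35
Option 4 regrets: 3, 8, 52, 0, 4 → max 52
Option 5 regrets: 0, 29, 0, 19, 16 → max 29
Smallest max regret = 28 → Option 2.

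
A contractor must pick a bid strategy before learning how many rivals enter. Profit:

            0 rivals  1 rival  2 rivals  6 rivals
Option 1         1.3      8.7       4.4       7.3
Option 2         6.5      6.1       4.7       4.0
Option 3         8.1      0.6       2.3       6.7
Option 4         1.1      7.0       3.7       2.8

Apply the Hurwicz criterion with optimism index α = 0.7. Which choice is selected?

Option 1

Option 1: 0.7·8.7 + 0.3·1.3 = 6.48
Option 2: 0.7·6.5 + 0.3·4.0 = 5.75
Option 3: 0.7·8.1 + 0.3·0.6 = 5.85
Option 4: 0.7·7.0 + 0.3·1.1 = 5.23
Highest Hurwicz score = 6.48 → Option 1.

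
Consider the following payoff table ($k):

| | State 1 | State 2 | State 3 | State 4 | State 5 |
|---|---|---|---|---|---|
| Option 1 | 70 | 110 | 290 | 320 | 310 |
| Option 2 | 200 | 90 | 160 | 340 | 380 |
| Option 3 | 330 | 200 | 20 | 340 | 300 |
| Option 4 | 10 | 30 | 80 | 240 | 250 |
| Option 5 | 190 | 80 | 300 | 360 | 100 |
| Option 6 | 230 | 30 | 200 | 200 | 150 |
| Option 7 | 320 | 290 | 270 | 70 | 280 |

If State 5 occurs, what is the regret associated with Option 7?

Best payoff under State 5 is 380.
Regret = 380 − 280 = 100.

100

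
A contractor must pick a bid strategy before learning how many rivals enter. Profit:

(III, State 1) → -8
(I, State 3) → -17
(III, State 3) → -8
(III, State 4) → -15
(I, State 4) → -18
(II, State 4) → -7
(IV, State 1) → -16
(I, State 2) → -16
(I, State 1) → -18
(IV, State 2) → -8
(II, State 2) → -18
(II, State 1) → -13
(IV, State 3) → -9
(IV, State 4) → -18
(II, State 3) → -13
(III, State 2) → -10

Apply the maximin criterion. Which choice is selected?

III

Row minima: I=-18, II=-18, III=-15, IV=-18
Best worst-case = -15 → III.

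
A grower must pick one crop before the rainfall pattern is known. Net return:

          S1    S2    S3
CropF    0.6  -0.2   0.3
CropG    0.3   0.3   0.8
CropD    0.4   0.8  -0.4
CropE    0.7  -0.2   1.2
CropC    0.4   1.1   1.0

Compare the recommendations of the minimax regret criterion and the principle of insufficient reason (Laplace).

minimax regret → CropC; laplace → CropC (agree)

Column bests: S1=0.7, S2=1.1, S3=1.2.
CropF regrets: 0.1, 1.3, 0.9 → max 1.3
CropG regrets: 0.4, 0.8, 0.4 → max 0.8
CropD regrets: 0.3, 0.3, 1.6 → max 1.6
CropE regrets: 0.0, 1.3, 0.0 → max 1.3
CropC regrets: 0.3, 0.0, 0.2 → max 0.3
Smallest max regret = 0.3 → CropC.
Row averages: CropF=7/30, CropG=7/15, CropD=4/15, CropE=17/30, CropC=5/6
Highest average = 5/6 → CropC.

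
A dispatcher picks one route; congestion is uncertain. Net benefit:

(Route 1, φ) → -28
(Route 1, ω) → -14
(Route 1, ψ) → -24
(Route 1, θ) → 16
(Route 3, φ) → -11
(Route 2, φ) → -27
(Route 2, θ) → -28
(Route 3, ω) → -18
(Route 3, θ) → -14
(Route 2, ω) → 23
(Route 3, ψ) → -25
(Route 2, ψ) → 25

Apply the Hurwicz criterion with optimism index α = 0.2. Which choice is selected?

Route 1: 0.2·16 + 0.8·(-28) = -19.2
Route 2: 0.2·25 + 0.8·(-28) = -17.4
Route 3: 0.2·(-11) + 0.8·(-25) = -22.2
Highest Hurwicz score = -17.4 → Route 2.

Route 2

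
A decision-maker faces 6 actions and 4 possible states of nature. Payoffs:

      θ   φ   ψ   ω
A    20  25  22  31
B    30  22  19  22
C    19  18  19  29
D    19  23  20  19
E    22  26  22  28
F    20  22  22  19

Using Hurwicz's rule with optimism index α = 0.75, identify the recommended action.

A

A: 0.75·31 + 0.25·20 = 28.25
B: 0.75·30 + 0.25·19 = 27.25
C: 0.75·29 + 0.25·18 = 26.25
D: 0.75·23 + 0.25·19 = 22
E: 0.75·28 + 0.25·22 = 26.5
F: 0.75·22 + 0.25·19 = 21.25
Highest Hurwicz score = 28.25 → A.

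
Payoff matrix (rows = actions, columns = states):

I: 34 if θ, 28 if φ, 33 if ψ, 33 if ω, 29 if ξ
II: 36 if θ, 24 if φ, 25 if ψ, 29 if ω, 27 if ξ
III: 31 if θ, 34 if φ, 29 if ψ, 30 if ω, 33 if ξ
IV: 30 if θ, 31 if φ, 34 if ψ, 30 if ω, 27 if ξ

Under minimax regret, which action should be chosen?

Column bests: θ=36, φ=34, ψ=34, ω=33, ξ=33.
I regrets: 2, 6, 1, 0, 4 → max 6
II regrets: 0, 10, 9, 4, 6 → max 10
III regrets: 5, 0, 5, 3, 0 → max 5
IV regrets: 6, 3, 0, 3, 6 → max 6
Smallest max regret = 5 → III.

III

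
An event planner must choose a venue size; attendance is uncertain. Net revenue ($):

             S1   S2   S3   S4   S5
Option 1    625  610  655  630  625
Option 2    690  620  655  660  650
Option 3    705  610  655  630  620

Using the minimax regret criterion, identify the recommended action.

Option 2

Column bests: S1=705, S2=620, S3=655, S4=660, S5=650.
Option 1 regrets: 80, 10, 0, 30, 25 → max 80
Option 2 regrets: 15, 0, 0, 0, 0 → max 15
Option 3 regrets: 0, 10, 0, 30, 30 → max 30
Smallest max regret = 15 → Option 2.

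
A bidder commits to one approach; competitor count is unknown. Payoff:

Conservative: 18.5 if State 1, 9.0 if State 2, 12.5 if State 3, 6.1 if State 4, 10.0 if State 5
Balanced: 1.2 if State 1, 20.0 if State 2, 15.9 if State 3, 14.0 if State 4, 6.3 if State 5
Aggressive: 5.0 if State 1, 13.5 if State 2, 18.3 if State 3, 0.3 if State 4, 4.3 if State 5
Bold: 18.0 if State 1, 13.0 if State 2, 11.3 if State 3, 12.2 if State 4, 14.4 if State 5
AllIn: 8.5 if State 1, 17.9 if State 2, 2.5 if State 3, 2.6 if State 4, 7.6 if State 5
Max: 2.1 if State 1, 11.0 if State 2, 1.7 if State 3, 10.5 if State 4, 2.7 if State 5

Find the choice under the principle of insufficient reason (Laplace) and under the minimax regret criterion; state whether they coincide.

Row averages: Conservative=11.22, Balanced=11.48, Aggressive=8.28, Bold=13.78, AllIn=7.82, Max=5.6
Highest average = 13.78 → Bold.
Column bests: State 1=18.5, State 2=20.0, State 3=18.3, State 4=14.0, State 5=14.4.
Conservative regrets: 0.0, 11.0, 5.8, 7.9, 4.4 → max 11.0
Balanced regrets: 17.3, 0.0, 2.4, 0.0, 8.1 → max 17.3
Aggressive regrets: 13.5, 6.5, 0.0, 13.7, 10.1 → max 13.7
Bold regrets: 0.5, 7.0, 7.0, 1.8, 0.0 → max 7.0
AllIn regrets: 10.0, 2.1, 15.8, 11.4, 6.8 → max 15.8
Max regrets: 16.4, 9.0, 16.6, 3.5, 11.7 → max 16.6
Smallest max regret = 7.0 → Bold.

laplace → Bold; minimax regret → Bold (agree)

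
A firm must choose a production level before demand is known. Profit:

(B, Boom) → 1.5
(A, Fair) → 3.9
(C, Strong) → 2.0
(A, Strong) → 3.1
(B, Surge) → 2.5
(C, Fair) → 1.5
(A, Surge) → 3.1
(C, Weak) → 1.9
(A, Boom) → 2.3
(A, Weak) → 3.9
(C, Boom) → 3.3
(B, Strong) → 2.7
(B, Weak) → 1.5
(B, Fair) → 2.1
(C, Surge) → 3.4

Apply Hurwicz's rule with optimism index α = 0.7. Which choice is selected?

A: 0.7·3.9 + 0.3·2.3 = 3.42
B: 0.7·2.7 + 0.3·1.5 = 2.34
C: 0.7·3.4 + 0.3·1.5 = 2.83
Highest Hurwicz score = 3.42 → A.

A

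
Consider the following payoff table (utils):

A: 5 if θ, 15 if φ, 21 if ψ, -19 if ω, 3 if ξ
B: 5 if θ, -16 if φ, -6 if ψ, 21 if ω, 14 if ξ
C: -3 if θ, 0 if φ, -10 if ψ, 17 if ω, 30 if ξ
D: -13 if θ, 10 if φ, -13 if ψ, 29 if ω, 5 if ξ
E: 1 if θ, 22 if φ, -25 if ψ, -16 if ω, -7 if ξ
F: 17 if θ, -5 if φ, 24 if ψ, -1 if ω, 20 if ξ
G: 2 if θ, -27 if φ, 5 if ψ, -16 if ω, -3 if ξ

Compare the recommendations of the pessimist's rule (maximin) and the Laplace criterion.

Row minima: A=-19, B=-16, C=-10, D=-13, E=-25, F=-5, G=-27
Best worst-case = -5 → F.
Row averages: A=5, B=3.6, C=6.8, D=3.6, E=-5, F=11, G=-7.8
Highest average = 11 → F.

maximin → F; laplace → F (agree)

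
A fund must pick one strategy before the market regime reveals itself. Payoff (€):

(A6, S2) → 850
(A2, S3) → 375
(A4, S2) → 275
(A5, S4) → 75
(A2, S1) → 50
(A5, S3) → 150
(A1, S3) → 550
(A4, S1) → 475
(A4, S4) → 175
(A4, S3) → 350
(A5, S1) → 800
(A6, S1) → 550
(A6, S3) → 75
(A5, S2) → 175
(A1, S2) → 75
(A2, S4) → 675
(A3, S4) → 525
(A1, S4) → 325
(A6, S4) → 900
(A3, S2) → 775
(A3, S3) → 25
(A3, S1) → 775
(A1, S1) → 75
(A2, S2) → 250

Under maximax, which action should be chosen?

A6

Row maxima: A1=550, A2=675, A3=775, A4=475, A5=800, A6=900
Best best-case = 900 → A6.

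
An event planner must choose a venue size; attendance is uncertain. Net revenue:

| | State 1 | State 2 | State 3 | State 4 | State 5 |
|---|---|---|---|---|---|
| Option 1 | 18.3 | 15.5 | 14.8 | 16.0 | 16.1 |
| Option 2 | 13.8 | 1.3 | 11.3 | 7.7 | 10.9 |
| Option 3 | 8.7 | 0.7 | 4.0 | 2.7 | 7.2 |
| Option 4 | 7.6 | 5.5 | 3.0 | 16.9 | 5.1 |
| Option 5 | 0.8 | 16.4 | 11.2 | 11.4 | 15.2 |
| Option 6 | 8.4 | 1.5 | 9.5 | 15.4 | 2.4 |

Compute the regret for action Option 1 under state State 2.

0.9

Best payoff under State 2 is 16.4.
Regret = 16.4 − 15.5 = 0.9.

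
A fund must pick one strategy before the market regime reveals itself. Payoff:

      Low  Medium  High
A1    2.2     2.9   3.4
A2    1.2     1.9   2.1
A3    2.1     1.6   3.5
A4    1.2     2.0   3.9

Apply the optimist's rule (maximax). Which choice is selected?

Row maxima: A1=3.4, A2=2.1, A3=3.5, A4=3.9
Best best-case = 3.9 → A4.

A4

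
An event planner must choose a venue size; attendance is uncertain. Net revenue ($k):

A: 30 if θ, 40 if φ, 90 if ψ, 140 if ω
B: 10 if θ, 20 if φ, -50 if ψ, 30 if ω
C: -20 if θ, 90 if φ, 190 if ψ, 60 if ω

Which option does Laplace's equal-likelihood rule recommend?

C

Row averages: A=75, B=2.5, C=80
Highest average = 80 → C.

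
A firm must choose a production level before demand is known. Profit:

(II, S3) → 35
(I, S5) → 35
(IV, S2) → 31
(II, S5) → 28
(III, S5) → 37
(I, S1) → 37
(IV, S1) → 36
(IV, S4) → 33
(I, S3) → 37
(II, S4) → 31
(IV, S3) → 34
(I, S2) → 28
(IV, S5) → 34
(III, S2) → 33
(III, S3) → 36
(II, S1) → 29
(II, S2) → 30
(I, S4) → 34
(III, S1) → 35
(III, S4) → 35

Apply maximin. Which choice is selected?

III

Row minima: I=28, II=28, III=33, IV=31
Best worst-case = 33 → III.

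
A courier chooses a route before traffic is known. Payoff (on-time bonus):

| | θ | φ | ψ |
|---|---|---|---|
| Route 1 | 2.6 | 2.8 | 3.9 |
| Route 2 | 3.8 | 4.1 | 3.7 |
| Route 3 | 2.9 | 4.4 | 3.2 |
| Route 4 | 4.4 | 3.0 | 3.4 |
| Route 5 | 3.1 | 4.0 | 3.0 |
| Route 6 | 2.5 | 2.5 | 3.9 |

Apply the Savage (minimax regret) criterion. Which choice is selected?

Column bests: θ=4.4, φ=4.4, ψ=3.9.
Route 1 regrets: 1.8, 1.6, 0.0 → max 1.8
Route 2 regrets: 0.6, 0.3, 0.2 → max 0.6
Route 3 regrets: 1.5, 0.0, 0.7 → max 1.5
Route 4 regrets: 0.0, 1.4, 0.5 → max 1.4
Route 5 regrets: 1.3, 0.4, 0.9 → max 1.3
Route 6 regrets: 1.9, 1.9, 0.0 → max 1.9
Smallest max regret = 0.6 → Route 2.

Route 2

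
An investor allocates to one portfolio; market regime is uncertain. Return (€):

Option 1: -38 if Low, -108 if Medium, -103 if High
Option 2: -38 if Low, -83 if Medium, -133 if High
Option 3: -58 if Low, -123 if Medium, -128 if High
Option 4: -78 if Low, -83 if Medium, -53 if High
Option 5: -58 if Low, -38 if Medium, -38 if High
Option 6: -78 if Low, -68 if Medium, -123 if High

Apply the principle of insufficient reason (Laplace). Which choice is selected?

Row averages: Option 1=-83, Option 2=-254/3, Option 3=-103, Option 4=-214/3, Option 5=-134/3, Option 6=-269/3
Highest average = -134/3 → Option 5.

Option 5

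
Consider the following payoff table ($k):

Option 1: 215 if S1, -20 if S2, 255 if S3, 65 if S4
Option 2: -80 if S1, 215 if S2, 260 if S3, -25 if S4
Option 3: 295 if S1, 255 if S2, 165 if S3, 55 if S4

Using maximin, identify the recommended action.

Row minima: Option 1=-20, Option 2=-80, Option 3=55
Best worst-case = 55 → Option 3.

Option 3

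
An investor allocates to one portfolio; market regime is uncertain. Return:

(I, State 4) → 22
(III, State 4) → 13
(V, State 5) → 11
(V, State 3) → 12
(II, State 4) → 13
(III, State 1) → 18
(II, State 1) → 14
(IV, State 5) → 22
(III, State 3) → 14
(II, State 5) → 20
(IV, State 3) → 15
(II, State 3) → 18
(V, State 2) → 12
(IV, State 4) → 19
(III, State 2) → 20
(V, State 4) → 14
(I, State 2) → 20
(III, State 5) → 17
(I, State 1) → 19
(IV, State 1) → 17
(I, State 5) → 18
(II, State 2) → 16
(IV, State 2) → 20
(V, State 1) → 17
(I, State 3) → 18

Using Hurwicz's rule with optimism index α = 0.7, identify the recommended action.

I: 0.7·22 + 0.3·18 = 20.8
II: 0.7·20 + 0.3·13 = 17.9
III: 0.7·20 + 0.3·13 = 17.9
IV: 0.7·22 + 0.3·15 = 19.9
V: 0.7·17 + 0.3·11 = 15.2
Highest Hurwicz score = 20.8 → I.

I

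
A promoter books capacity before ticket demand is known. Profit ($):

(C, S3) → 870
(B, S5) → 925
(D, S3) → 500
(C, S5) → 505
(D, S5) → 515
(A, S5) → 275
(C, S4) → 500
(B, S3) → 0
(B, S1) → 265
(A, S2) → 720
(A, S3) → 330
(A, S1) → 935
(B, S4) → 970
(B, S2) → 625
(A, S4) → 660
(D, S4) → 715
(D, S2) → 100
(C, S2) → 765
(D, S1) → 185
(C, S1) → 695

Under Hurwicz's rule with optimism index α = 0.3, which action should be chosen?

C

A: 0.3·935 + 0.7·275 = 473
B: 0.3·970 + 0.7·0 = 291
C: 0.3·870 + 0.7·500 = 611
D: 0.3·715 + 0.7·100 = 284.5
Highest Hurwicz score = 611 → C.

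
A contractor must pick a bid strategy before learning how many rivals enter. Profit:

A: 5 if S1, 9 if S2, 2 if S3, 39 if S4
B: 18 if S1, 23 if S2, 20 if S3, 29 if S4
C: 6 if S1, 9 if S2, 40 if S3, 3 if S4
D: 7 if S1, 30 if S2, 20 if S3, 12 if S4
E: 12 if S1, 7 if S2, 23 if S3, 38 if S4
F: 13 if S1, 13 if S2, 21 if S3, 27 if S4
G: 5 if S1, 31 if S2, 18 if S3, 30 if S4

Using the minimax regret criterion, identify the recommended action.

Column bests: S1=18, S2=31, S3=40, S4=39.
A regrets: 13, 22, 38, 0 → max 38
B regrets: 0, 8, 20, 10 → max 20
C regrets: 12, 22, 0, 36 → max 36
D regrets: 11, 1, 20, 27 → max 27
E regrets: 6, 24, 17, 1 → max 24
F regrets: 5, 18, 19, 12 → max 19
G regrets: 13, 0, 22, 9 → max 22
Smallest max regret = 19 → F.

F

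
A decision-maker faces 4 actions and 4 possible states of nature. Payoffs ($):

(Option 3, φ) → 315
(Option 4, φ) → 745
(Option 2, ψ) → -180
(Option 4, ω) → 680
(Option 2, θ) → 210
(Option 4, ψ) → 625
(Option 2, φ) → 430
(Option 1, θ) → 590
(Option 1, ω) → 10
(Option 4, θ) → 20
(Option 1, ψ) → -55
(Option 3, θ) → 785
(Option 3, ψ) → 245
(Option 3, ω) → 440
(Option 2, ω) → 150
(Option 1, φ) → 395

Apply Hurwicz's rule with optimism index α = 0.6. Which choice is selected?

Option 3

Option 1: 0.6·590 + 0.4·(-55) = 332
Option 2: 0.6·430 + 0.4·(-180) = 186
Option 3: 0.6·785 + 0.4·245 = 569
Option 4: 0.6·745 + 0.4·20 = 455
Highest Hurwicz score = 569 → Option 3.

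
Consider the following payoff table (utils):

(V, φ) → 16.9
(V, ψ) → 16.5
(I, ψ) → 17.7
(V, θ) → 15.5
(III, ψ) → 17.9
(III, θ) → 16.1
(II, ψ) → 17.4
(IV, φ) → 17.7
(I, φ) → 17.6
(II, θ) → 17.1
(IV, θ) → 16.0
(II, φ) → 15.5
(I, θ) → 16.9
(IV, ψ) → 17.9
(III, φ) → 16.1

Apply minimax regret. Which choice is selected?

Column bests: θ=17.1, φ=17.7, ψ=17.9.
I regrets: 0.2, 0.1, 0.2 → max 0.2
II regrets: 0.0, 2.2, 0.5 → max 2.2
III regrets: 1.0, 1.6, 0.0 → max 1.6
IV regrets: 1.1, 0.0, 0.0 → max 1.1
V regrets: 1.6, 0.8, 1.4 → max 1.6
Smallest max regret = 0.2 → I.

I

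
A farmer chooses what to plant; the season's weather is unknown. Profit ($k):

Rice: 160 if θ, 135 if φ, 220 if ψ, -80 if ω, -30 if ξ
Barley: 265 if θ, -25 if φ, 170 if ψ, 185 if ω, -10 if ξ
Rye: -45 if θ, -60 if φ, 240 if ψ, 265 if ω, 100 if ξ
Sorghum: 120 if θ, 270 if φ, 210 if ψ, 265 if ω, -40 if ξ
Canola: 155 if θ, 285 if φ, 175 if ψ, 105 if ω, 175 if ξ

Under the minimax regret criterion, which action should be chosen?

Column bests: θ=265, φ=285, ψ=240, ω=265, ξ=175.
Rice regrets: 105, 150, 20, 345, 205 → max 345
Barley regrets: 0, 310, 70, 80, 185 → max 310
Rye regrets: 310, 345, 0, 0, 75 → max 345
Sorghum regrets: 145, 15, 30, 0, 215 → max 215
Canola regrets: 110, 0, 65, 160, 0 → max 160
Smallest max regret = 160 → Canola.

Canola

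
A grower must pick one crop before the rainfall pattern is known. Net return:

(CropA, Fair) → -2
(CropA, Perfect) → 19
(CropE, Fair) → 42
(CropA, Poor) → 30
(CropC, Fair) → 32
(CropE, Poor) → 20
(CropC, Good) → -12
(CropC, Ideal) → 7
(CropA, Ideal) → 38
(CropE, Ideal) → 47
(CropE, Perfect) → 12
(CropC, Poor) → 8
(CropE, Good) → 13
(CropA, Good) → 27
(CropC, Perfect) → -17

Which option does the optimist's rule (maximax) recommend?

Row maxima: CropA=38, CropE=47, CropC=32
Best best-case = 47 → CropE.

CropE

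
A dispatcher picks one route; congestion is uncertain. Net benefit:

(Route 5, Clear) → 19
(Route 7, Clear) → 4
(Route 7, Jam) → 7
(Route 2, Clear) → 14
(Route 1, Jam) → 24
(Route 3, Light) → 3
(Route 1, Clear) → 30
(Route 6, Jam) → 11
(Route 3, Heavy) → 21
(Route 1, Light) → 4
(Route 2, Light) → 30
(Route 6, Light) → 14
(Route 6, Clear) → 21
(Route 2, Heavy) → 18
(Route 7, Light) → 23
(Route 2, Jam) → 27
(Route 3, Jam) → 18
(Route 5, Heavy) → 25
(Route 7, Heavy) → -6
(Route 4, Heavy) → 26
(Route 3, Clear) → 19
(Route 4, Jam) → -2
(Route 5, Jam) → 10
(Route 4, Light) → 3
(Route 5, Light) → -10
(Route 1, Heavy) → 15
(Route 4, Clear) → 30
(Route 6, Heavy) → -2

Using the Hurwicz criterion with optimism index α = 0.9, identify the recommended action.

Route 2

Route 1: 0.9·30 + 0.1·4 = 27.4
Route 2: 0.9·30 + 0.1·14 = 28.4
Route 3: 0.9·21 + 0.1·3 = 19.2
Route 4: 0.9·30 + 0.1·(-2) = 26.8
Route 5: 0.9·25 + 0.1·(-10) = 21.5
Route 6: 0.9·21 + 0.1·(-2) = 18.7
Route 7: 0.9·23 + 0.1·(-6) = 20.1
Highest Hurwicz score = 28.4 → Route 2.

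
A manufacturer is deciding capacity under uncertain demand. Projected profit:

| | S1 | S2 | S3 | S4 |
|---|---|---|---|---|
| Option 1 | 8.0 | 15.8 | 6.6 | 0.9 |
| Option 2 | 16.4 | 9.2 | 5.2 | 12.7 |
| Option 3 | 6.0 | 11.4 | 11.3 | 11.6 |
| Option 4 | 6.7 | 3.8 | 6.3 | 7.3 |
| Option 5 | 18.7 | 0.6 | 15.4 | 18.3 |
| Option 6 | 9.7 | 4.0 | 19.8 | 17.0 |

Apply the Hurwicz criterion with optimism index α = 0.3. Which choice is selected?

Option 6

Option 1: 0.3·15.8 + 0.7·0.9 = 5.37
Option 2: 0.3·16.4 + 0.7·5.2 = 8.56
Option 3: 0.3·11.6 + 0.7·6.0 = 7.68
Option 4: 0.3·7.3 + 0.7·3.8 = 4.85
Option 5: 0.3·18.7 + 0.7·0.6 = 6.03
Option 6: 0.3·19.8 + 0.7·4.0 = 8.74
Highest Hurwicz score = 8.74 → Option 6.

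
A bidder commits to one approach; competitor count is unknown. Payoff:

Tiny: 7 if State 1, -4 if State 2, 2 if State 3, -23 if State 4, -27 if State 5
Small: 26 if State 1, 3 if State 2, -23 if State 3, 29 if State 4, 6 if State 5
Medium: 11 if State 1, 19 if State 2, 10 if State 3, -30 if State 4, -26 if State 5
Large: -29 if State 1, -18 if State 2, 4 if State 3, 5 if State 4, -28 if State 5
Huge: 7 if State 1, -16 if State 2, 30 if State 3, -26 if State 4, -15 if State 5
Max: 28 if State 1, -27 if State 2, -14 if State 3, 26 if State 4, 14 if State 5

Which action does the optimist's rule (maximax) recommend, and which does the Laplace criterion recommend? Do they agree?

maximax → Huge; laplace → Small (disagree)

Row maxima: Tiny=7, Small=29, Medium=19, Large=5, Huge=30, Max=28
Best best-case = 30 → Huge.
Row averages: Tiny=-9, Small=8.2, Medium=-3.2, Large=-13.2, Huge=-4, Max=5.4
Highest average = 8.2 → Small.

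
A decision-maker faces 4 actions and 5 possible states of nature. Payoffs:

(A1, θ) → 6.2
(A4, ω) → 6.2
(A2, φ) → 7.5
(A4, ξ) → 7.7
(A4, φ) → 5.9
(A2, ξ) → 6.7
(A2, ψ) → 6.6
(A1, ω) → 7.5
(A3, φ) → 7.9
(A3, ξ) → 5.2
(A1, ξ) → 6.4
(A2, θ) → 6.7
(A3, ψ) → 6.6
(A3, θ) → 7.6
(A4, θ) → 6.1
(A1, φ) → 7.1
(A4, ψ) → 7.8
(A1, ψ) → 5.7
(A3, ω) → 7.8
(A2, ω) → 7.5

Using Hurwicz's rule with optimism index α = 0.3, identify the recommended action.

A2

A1: 0.3·7.5 + 0.7·5.7 = 6.24
A2: 0.3·7.5 + 0.7·6.6 = 6.87
A3: 0.3·7.9 + 0.7·5.2 = 6.01
A4: 0.3·7.8 + 0.7·5.9 = 6.47
Highest Hurwicz score = 6.87 → A2.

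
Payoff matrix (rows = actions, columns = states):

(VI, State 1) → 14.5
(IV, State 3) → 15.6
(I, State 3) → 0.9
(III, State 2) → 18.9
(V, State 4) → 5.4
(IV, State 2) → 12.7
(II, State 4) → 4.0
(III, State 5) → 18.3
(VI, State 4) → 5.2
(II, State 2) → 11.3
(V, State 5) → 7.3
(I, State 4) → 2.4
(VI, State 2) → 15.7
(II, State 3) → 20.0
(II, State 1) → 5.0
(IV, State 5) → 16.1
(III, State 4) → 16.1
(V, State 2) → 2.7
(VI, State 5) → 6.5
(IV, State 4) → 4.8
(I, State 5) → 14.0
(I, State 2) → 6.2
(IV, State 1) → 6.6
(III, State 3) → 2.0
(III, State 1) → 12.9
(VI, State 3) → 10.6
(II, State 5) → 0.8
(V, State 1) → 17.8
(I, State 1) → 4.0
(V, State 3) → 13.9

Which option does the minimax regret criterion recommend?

IV

Column bests: State 1=17.8, State 2=18.9, State 3=20.0, State 4=16.1, State 5=18.3.
I regrets: 13.8, 12.7, 19.1, 13.7, 4.3 → max 19.1
II regrets: 12.8, 7.6, 0.0, 12.1, 17.5 → max 17.5
III regrets: 4.9, 0.0, 18.0, 0.0, 0.0 → max 18.0
IV regrets: 11.2, 6.2, 4.4, 11.3, 2.2 → max 11.3
V regrets: 0.0, 16.2, 6.1, 10.7, 11.0 → max 16.2
VI regrets: 3.3, 3.2, 9.4, 10.9, 11.8 → max 11.8
Smallest max regret = 11.3 → IV.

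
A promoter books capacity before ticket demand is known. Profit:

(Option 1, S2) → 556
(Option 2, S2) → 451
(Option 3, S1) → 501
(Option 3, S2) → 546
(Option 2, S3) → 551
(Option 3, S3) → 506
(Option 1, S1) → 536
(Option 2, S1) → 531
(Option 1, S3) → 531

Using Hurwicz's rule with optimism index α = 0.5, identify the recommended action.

Option 1: 0.5·556 + 0.5·531 = 543.5
Option 2: 0.5·551 + 0.5·451 = 501
Option 3: 0.5·546 + 0.5·501 = 523.5
Highest Hurwicz score = 543.5 → Option 1.

Option 1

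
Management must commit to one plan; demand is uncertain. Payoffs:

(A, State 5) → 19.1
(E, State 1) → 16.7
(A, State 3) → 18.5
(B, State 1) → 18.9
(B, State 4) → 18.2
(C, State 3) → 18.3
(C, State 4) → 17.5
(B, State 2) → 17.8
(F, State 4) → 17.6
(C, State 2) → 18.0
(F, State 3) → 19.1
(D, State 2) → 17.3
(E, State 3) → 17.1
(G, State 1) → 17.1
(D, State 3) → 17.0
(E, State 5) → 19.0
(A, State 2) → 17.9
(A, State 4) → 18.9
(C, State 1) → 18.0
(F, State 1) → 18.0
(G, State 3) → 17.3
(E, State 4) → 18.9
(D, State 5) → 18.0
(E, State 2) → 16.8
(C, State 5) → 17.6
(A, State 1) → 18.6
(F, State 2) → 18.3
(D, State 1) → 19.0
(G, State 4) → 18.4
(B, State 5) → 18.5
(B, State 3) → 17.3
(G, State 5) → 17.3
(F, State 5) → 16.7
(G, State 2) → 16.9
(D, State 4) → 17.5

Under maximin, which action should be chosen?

A

Row minima: A=17.9, B=17.3, C=17.5, D=17.0, E=16.7, F=16.7, G=16.9
Best worst-case = 17.9 → A.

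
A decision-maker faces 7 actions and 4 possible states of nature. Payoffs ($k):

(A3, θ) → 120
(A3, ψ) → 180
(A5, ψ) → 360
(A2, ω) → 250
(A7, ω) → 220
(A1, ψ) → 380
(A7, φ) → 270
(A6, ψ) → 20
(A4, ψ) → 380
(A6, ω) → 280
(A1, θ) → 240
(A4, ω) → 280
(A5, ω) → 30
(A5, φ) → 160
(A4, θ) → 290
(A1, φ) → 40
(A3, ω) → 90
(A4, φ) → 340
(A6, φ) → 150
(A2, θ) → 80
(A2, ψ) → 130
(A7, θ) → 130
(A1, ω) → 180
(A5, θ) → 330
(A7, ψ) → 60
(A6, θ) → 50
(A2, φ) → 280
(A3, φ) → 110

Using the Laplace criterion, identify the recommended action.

A4

Row averages: A1=210, A2=185, A3=125, A4=322.5, A5=220, A6=125, A7=170
Highest average = 322.5 → A4.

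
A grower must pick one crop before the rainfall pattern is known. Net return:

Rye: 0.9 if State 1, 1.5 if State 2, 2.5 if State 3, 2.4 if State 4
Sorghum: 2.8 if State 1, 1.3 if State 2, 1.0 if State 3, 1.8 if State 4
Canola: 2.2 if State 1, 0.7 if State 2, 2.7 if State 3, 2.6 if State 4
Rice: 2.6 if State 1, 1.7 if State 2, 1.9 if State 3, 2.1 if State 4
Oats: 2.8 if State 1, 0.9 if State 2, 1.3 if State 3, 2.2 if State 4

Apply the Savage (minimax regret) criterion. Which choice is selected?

Column bests: State 1=2.8, State 2=1.7, State 3=2.7, State 4=2.6.
Rye regrets: 1.9, 0.2, 0.2, 0.2 → max 1.9
Sorghum regrets: 0.0, 0.4, 1.7, 0.8 → max 1.7
Canola regrets: 0.6, 1.0, 0.0, 0.0 → max 1.0
Rice regrets: 0.2, 0.0, 0.8, 0.5 → max 0.8
Oats regrets: 0.0, 0.8, 1.4, 0.4 → max 1.4
Smallest max regret = 0.8 → Rice.

Rice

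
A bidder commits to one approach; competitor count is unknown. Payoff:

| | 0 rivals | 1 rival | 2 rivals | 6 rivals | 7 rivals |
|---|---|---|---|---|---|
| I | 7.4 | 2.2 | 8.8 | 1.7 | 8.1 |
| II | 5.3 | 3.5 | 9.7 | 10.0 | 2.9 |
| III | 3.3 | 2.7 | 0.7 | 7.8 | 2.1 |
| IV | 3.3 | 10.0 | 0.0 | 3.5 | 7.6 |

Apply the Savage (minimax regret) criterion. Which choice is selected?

II

Column bests: 0 rivals=7.4, 1 rival=10.0, 2 rivals=9.7, 6 rivals=10.0, 7 rivals=8.1.
I regrets: 0.0, 7.8, 0.9, 8.3, 0.0 → max 8.3
II regrets: 2.1, 6.5, 0.0, 0.0, 5.2 → max 6.5
III regrets: 4.1, 7.3, 9.0, 2.2, 6.0 → max 9.0
IV regrets: 4.1, 0.0, 9.7, 6.5, 0.5 → max 9.7
Smallest max regret = 6.5 → II.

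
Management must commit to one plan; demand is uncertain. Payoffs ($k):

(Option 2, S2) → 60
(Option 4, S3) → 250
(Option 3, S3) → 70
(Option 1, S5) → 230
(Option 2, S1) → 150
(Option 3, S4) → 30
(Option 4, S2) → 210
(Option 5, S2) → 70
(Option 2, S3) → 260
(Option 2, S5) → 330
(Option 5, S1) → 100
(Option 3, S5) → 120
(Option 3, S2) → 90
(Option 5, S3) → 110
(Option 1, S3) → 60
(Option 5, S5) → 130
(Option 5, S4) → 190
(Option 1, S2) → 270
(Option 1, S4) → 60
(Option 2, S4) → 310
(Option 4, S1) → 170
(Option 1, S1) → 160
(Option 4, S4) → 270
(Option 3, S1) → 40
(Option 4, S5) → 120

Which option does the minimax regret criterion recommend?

Option 5

Column bests: S1=170, S2=270, S3=260, S4=310, S5=330.
Option 1 regrets: 10, 0, 200, 250, 100 → max 250
Option 2 regrets: 20, 210, 0, 0, 0 → max 210
Option 3 regrets: 130, 180, 190, 280, 210 → max 280
Option 4 regrets: 0, 60, 10, 40, 210 → max 210
Option 5 regrets: 70, 200, 150, 120, 200 → max 200
Smallest max regret = 200 → Option 5.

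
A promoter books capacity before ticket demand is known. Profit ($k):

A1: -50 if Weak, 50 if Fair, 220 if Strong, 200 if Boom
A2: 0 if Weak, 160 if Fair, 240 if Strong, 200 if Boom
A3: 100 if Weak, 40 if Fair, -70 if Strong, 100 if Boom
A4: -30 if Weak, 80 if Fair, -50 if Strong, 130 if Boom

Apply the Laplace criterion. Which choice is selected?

A2

Row averages: A1=105, A2=150, A3=42.5, A4=32.5
Highest average = 150 → A2.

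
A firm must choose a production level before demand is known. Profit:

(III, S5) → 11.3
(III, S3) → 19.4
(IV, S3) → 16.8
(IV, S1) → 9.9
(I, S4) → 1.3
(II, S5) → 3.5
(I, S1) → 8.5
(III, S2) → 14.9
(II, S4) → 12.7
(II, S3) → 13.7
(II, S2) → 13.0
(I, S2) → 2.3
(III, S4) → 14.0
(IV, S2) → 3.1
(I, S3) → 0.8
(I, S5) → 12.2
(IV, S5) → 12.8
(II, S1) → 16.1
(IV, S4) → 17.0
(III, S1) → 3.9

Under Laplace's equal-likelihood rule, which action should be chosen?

III

Row averages: I=5.02, II=11.8, III=12.7, IV=11.92
Highest average = 12.7 → III.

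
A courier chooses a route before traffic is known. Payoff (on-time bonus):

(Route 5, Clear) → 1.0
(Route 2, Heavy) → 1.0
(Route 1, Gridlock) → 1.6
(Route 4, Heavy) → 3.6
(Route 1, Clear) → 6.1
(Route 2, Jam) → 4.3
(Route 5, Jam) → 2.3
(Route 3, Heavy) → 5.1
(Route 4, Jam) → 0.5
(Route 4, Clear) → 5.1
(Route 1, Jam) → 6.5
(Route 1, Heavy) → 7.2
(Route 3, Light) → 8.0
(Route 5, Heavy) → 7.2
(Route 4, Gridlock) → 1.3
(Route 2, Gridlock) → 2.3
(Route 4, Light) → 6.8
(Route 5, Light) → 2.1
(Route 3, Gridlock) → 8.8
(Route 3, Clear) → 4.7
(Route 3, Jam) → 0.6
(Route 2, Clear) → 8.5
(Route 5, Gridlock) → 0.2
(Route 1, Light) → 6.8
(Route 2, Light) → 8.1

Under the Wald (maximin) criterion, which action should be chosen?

Row minima: Route 1=1.6, Route 2=1.0, Route 3=0.6, Route 4=0.5, Route 5=0.2
Best worst-case = 1.6 → Route 1.

Route 1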